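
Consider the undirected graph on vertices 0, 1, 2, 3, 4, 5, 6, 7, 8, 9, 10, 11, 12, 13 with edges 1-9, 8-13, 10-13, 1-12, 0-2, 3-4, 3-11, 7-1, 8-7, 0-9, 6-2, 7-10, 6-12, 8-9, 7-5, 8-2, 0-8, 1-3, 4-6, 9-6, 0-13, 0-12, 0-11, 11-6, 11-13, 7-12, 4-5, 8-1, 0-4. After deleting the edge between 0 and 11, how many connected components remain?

1

0 and 11 are still connected via 0-13-11, so the component count stays at 1.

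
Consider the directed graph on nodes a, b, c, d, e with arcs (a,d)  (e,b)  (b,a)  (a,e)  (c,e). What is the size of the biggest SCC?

3

{a, b, e} are all mutually reachable — one SCC of size 3.
{d} is an SCC by itself.
{c} is an SCC by itself.
The largest has 3 vertices.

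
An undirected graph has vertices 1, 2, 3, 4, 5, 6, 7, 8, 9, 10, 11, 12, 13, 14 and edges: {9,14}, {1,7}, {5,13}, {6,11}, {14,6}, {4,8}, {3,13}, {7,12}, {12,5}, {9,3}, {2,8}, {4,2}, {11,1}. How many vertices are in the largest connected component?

10

10 is isolated — a component by itself.
Starting from 2 we can reach 2, 4, 8. That is one component of size 3.
Starting from 1 we can reach 1, 3, 5, 6, 7, 9, 11, 12, 13, 14. That is one component of size 10.
The largest has 10 vertices.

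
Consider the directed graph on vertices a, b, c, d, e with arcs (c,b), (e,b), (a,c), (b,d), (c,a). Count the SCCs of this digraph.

4

{a, c} are all mutually reachable — one SCC of size 2.
{d} is an SCC by itself.
{e} is an SCC by itself.
{b} is an SCC by itself.
That gives 4 strongly connected components.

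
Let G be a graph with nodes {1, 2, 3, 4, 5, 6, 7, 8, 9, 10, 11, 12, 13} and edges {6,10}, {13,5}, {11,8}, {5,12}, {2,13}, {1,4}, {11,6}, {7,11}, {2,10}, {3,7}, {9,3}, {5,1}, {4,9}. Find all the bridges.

The edges on the cycle 2-13-5-1-4-9-3-7-11-6-10-2 are not bridges since each lies on that cycle.
But removing 11—8 disconnects 11 from 8; removing 5—12 disconnects 5 from 12 — these are bridges.

11-8, 12-5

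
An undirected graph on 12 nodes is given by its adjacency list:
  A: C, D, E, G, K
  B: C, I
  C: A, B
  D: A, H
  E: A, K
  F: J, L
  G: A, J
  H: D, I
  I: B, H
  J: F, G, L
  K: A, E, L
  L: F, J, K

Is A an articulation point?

Yes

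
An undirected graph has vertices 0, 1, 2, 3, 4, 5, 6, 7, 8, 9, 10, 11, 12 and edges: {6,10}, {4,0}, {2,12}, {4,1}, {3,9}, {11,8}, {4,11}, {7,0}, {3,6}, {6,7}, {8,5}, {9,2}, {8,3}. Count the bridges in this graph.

The edges on the cycle 4-11-8-3-6-7-0-4 are not bridges since each lies on that cycle.
But removing 10 - 6 disconnects 10 from 6; removing 5 - 8 disconnects 5 from 8; removing 9 - 3 disconnects 9 from 3; removing 2 - 12 disconnects 2 from 12 — these are bridges.
In total 6 edges are bridges.

6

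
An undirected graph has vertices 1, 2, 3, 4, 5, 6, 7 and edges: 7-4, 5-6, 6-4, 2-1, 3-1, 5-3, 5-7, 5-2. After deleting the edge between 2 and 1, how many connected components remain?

1

2 and 1 are still connected via 2-5-3-1, so the component count stays at 1.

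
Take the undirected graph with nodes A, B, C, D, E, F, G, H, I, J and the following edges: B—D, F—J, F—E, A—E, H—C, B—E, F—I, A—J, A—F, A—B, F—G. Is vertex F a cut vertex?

Deleting F raises the number of components from 2 to 4, so F is a cut vertex.

Yes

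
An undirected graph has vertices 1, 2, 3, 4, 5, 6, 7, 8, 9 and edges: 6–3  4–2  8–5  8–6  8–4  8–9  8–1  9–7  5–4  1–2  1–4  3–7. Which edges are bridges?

none

The edges on the cycle 8-6-3-7-9-8 are not bridges since each lies on that cycle.
Every edge lies on some cycle, so there are no bridges.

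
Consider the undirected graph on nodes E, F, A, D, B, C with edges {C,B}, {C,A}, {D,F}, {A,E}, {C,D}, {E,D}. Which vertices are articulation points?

Removing C increases the component count from 1 to 2, so C is a cut vertex.
Removing D increases the component count from 1 to 2, so D is a cut vertex.
By contrast removing A leaves 1 component; it is not a cut vertex. No other vertex is a cut vertex either.

C, D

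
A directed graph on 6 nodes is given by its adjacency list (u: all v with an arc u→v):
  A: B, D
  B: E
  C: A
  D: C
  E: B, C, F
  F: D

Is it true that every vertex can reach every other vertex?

From C we can reach every vertex (A, B, C, D, E, F), and every vertex can reach C (A, B, C, D, E, F). So the whole graph is one strongly connected component.

Yes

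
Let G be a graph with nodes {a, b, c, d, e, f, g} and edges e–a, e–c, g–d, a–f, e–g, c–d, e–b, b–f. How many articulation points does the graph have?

Removing e increases the component count from 1 to 2, so e is a cut vertex.
By contrast removing b leaves 1 component; it is not a cut vertex. No other vertex is a cut vertex either.

1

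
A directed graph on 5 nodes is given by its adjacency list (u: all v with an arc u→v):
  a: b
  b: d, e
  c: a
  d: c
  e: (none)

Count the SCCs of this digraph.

2

{a, b, c, d} are all mutually reachable — one SCC of size 4.
{e} is an SCC by itself.
That gives 2 strongly connected components.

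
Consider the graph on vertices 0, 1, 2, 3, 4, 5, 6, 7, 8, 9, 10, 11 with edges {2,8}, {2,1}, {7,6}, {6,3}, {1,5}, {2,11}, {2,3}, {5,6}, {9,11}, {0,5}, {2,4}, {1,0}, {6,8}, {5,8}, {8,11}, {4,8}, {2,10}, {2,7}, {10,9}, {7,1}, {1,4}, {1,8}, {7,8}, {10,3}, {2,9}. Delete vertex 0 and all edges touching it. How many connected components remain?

1

With 0 gone, the remaining components are: {1, 2, 3, 4, 5, 6, 7, 8, 9, 10, 11}.
That is 1 component.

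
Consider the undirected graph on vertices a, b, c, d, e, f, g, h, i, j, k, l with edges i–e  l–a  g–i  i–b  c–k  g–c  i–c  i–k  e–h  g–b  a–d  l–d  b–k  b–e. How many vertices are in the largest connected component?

7

f is isolated — a component by itself.
j is isolated — a component by itself.
Starting from a we can reach a, d, l. That is one component of size 3.
Starting from b we can reach b, c, e, g, h, i, k. That is one component of size 7.
The largest has 7 vertices.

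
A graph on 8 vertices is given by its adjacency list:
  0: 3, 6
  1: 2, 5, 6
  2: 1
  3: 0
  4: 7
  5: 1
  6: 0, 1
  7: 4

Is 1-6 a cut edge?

Removing 1-6 leaves no path between 1 and 6: the component count goes from 2 to 3. So it is a bridge.

Yes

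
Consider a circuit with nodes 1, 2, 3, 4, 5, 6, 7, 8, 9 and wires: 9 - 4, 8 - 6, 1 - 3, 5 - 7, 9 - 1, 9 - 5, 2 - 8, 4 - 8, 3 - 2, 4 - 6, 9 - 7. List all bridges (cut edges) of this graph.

none

The edges on the cycle 9-5-7-9 are not bridges since each lies on that cycle.
Every edge lies on some cycle, so there are no bridges.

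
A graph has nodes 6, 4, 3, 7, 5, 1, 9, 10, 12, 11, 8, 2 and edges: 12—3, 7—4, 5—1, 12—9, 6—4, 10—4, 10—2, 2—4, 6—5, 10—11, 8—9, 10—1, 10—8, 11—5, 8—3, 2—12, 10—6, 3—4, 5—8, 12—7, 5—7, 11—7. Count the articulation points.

Removing 5, for instance, still leaves 1 component. No single vertex removal increases the component count — the graph has no articulation points.

0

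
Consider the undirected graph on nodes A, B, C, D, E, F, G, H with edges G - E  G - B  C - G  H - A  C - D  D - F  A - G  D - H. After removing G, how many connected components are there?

3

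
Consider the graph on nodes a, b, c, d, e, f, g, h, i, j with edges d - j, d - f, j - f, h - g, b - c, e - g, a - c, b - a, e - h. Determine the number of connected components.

4

i is isolated — a component by itself.
Starting from e we can reach e, g, h. That is one component of size 3.
Starting from a we can reach a, b, c. That is one component of size 3.
Starting from d we can reach d, f, j. That is one component of size 3.
Total: 4 components.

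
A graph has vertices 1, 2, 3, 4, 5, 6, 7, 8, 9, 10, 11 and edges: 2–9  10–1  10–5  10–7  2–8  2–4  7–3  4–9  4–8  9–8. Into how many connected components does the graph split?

4

6 is isolated — a component by itself.
11 is isolated — a component by itself.
Starting from 2 we can reach 2, 4, 8, 9. That is one component of size 4.
Starting from 1 we can reach 1, 3, 5, 7, 10. That is one component of size 5.
Total: 4 components.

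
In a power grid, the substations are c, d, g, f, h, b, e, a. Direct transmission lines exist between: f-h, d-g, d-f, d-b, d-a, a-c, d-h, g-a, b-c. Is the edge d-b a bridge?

After removing d-b, the path d-a-c-b still connects them, so the edge is not a bridge.

No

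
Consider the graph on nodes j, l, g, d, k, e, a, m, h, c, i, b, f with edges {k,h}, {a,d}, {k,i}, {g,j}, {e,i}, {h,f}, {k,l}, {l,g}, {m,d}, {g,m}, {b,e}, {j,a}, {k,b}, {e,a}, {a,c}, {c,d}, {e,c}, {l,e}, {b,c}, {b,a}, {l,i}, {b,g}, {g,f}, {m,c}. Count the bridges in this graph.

0

The edges on the cycle k-b-e-a-d-m-g-l-k are not bridges since each lies on that cycle.
Every edge lies on some cycle, so there are no bridges.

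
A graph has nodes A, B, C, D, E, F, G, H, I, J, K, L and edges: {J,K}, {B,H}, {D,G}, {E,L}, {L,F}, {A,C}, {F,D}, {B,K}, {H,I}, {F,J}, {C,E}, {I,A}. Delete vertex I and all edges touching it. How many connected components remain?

With I gone, the remaining components are: {A, B, C, D, E, F, G, H, J, K, L}.
That is 1 component.

1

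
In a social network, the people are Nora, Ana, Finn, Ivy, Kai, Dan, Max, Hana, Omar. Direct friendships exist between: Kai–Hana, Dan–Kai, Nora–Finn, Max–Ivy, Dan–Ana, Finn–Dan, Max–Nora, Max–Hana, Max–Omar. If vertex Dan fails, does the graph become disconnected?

Deleting Dan raises the number of components from 1 to 2, so Dan is a cut vertex.

Yes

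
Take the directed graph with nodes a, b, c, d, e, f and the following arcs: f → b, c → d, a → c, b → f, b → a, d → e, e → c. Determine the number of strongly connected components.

3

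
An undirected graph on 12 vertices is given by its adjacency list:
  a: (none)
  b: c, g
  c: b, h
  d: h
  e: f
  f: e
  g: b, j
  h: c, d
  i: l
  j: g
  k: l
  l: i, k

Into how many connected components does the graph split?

4

a is isolated — a component by itself.
Starting from e we can reach e, f. That is one component of size 2.
Starting from i we can reach i, k, l. That is one component of size 3.
Starting from b we can reach b, c, d, g, h, j. That is one component of size 6.
Total: 4 components.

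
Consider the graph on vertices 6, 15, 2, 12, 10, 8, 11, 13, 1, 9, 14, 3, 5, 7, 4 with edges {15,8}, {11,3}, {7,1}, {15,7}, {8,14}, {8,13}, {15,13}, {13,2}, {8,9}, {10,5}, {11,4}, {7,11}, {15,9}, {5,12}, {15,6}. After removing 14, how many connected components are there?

2

With 14 gone, the remaining components are: {5, 10, 12}; {1, 2, 3, 4, 6, 7, 8, 9, 11, 13, 15}.
That is 2 components.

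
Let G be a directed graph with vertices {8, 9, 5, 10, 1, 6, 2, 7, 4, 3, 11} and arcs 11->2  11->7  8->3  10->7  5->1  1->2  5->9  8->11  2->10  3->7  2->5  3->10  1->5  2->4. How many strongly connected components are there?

9

{1, 2, 5} are all mutually reachable — one SCC of size 3.
{4} is an SCC by itself.
{7} is an SCC by itself.
{10} is an SCC by itself.
{6} is an SCC by itself.
(and 4 more singleton SCCs)
That gives 9 strongly connected components.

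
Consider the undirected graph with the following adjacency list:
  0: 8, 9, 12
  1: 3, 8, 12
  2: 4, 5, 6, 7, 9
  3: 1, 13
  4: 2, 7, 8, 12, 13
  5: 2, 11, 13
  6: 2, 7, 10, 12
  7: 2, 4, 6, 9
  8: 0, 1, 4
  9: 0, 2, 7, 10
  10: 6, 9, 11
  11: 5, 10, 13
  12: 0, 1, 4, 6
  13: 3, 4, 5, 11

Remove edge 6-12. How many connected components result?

1

6 and 12 are still connected via 6-2-4-12, so the component count stays at 1.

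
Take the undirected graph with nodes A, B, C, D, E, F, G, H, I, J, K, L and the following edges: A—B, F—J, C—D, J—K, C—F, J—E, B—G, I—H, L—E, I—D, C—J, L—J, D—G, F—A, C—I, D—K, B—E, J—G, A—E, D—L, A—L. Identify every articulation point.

Removing I increases the component count from 1 to 2, so I is a cut vertex.
By contrast removing A leaves 1 component; it is not a cut vertex. No other vertex is a cut vertex either.

I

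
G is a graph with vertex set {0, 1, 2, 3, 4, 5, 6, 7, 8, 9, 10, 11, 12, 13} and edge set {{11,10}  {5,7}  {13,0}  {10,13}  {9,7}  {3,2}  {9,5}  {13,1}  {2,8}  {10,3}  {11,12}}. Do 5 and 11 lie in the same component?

The component containing 5 is {5, 7, 9}, and 11 is not in it.

No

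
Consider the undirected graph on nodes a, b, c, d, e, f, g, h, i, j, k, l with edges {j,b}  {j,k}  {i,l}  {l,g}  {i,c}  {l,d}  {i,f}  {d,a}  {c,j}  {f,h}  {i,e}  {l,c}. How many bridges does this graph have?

9

The edges on the cycle i-l-c-i are not bridges since each lies on that cycle.
But removing a–d disconnects a from d; removing k–j disconnects k from j; removing c–j disconnects c from j; removing j–b disconnects j from b — these are bridges.
In total 9 edges are bridges.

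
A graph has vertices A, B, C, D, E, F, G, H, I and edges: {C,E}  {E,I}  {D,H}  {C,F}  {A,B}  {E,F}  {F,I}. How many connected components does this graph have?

4

G is isolated — a component by itself.
Starting from D we can reach D, H. That is one component of size 2.
Starting from A we can reach A, B. That is one component of size 2.
Starting from C we can reach C, E, F, I. That is one component of size 4.
Total: 4 components.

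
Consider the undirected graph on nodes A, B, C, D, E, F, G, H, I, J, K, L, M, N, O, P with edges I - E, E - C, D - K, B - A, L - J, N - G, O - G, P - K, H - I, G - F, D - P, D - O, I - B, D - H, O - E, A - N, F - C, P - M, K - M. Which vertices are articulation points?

D

Removing D increases the component count from 2 to 3, so D is a cut vertex.
By contrast removing O leaves 2 components; it is not a cut vertex. No other vertex is a cut vertex either.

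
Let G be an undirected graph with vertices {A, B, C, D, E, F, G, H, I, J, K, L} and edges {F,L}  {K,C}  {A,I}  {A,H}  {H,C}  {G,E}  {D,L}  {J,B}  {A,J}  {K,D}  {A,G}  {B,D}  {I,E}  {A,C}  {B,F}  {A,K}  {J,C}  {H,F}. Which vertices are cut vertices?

A

Removing A increases the component count from 1 to 2, so A is a cut vertex.
By contrast removing B leaves 1 component; it is not a cut vertex. No other vertex is a cut vertex either.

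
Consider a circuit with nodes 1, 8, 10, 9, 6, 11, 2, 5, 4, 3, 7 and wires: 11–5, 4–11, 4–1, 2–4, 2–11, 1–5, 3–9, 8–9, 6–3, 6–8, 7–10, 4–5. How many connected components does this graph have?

Starting from 7 we can reach 7, 10. That is one component of size 2.
Starting from 3 we can reach 3, 6, 8, 9. That is one component of size 4.
Starting from 1 we can reach 1, 2, 4, 5, 11. That is one component of size 5.
Total: 3 components.

3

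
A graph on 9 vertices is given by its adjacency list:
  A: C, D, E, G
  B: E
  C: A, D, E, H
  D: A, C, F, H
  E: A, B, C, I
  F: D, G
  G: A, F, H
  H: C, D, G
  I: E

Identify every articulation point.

E

Removing E increases the component count from 1 to 3, so E is a cut vertex.
By contrast removing F leaves 1 component; it is not a cut vertex. No other vertex is a cut vertex either.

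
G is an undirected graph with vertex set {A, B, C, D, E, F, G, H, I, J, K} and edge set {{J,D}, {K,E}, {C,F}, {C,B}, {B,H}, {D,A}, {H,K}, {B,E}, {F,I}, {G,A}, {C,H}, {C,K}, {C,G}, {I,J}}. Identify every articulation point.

C

Removing C increases the component count from 1 to 2, so C is a cut vertex.
By contrast removing J leaves 1 component; it is not a cut vertex. No other vertex is a cut vertex either.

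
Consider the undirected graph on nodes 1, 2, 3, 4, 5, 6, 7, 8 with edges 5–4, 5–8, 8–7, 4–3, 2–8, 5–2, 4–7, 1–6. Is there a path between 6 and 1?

From 6 we can reach 1, 6, which includes 1.

Yes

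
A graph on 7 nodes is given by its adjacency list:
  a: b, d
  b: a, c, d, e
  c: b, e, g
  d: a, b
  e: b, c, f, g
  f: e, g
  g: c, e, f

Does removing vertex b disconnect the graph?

Deleting b raises the number of components from 1 to 2, so b is a cut vertex.

Yes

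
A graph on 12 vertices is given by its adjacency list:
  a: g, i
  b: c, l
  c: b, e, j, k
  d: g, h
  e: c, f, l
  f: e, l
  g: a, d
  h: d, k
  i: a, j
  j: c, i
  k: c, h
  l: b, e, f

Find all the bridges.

The edges on the cycle e-f-l-e are not bridges since each lies on that cycle.
Every edge lies on some cycle, so there are no bridges.

none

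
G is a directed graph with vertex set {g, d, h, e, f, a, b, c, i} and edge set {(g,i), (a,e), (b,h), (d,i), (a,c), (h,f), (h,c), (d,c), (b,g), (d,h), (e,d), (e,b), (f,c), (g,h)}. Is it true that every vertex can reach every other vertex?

No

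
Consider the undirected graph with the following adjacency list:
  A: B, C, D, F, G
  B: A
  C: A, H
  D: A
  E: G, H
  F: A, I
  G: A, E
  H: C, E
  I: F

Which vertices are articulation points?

A, F

Removing A increases the component count from 1 to 4, so A is a cut vertex.
Removing F increases the component count from 1 to 2, so F is a cut vertex.
By contrast removing C leaves 1 component; it is not a cut vertex. No other vertex is a cut vertex either.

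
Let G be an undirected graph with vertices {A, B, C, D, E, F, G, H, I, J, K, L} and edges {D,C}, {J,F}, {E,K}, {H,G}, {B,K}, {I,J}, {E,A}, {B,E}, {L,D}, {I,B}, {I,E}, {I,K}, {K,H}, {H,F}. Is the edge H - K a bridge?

After removing H - K, the path H-F-J-I-K still connects them, so the edge is not a bridge.

No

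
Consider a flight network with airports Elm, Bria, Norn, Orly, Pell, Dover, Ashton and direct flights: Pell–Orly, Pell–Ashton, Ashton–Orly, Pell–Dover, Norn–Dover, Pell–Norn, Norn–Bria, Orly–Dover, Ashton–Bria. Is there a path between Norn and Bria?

Yes

From Norn we can reach Bria, Norn, Orly, Pell, Dover, Ashton, which includes Bria.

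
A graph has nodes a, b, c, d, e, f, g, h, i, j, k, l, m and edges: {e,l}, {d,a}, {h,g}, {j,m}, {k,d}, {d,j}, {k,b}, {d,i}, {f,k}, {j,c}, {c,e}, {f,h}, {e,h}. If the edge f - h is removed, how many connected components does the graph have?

1

f and h are still connected via f-k-d-j-c-e-h, so the component count stays at 1.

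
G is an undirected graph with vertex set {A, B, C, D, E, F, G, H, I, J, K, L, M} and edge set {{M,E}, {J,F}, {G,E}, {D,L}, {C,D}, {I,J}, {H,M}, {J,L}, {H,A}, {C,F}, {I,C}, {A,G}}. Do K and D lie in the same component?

The component containing K is {K}, and D is not in it.

No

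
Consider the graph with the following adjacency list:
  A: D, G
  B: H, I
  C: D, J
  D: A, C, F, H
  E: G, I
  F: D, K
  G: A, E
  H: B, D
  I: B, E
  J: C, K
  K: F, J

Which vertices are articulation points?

D

Removing D increases the component count from 1 to 2, so D is a cut vertex.
By contrast removing C leaves 1 component; it is not a cut vertex. No other vertex is a cut vertex either.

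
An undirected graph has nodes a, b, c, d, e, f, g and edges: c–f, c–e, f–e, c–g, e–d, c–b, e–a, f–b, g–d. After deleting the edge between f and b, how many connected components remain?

f and b are still connected via f-c-b, so the component count stays at 1.

1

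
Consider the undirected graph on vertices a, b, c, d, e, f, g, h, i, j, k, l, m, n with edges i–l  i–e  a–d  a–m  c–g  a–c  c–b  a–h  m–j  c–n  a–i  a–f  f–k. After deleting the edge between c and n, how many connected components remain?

2

Before removal there is 1 component.
c–n is a bridge — removing it separates c's side from n's side.
After removal: 2 components.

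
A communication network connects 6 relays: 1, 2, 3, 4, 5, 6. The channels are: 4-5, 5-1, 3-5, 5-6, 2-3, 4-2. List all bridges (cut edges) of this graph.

1-5, 5-6

The edges on the cycle 4-2-3-5-4 are not bridges since each lies on that cycle.
But removing 5-6 disconnects 5 from 6; removing 5-1 disconnects 5 from 1 — these are bridges.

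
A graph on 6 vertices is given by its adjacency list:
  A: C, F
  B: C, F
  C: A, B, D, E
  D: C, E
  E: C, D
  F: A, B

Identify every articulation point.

C

Removing C increases the component count from 1 to 2, so C is a cut vertex.
By contrast removing F leaves 1 component; it is not a cut vertex. No other vertex is a cut vertex either.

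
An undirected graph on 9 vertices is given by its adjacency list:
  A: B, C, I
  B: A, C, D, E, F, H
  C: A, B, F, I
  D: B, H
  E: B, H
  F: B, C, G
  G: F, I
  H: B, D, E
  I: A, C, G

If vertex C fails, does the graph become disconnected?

No

Deleting C leaves 1 component (was 1) (its neighbors A, B, F, I remain connected to each other), so C is not a cut vertex.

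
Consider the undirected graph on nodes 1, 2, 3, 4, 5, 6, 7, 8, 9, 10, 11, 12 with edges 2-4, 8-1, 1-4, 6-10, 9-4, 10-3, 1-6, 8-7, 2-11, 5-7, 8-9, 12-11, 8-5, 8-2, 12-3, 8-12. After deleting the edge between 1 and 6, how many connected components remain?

1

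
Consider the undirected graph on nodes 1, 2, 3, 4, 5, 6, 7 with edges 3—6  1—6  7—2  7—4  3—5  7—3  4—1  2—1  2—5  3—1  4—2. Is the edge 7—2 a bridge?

No

After removing 7—2, the path 7-4-2 still connects them, so the edge is not a bridge.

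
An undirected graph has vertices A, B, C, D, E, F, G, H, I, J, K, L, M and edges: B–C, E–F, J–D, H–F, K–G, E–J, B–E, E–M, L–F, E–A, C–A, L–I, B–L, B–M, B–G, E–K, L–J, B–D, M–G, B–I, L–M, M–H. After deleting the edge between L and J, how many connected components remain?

1

L and J are still connected via L-B-E-J, so the component count stays at 1.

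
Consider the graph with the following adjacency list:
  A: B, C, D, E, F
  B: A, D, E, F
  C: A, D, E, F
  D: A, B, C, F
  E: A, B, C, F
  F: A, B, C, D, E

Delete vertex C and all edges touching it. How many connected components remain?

With C gone, the remaining components are: {A, B, D, E, F}.
That is 1 component.

1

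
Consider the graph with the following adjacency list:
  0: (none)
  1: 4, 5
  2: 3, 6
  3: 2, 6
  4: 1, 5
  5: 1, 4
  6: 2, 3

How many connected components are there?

0 is isolated — a component by itself.
Starting from 2 we can reach 2, 3, 6. That is one component of size 3.
Starting from 1 we can reach 1, 4, 5. That is one component of size 3.
Total: 3 components.

3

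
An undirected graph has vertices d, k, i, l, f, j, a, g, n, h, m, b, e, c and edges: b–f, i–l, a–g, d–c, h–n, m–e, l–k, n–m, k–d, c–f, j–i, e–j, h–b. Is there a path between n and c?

Yes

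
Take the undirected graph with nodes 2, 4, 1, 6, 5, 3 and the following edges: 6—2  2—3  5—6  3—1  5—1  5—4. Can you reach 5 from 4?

Yes

From 4 we can reach 1, 2, 3, 4, 5, 6, which includes 5.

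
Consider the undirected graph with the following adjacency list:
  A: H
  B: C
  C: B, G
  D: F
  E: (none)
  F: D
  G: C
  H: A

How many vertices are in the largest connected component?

3

E is isolated — a component by itself.
Starting from D we can reach D, F. That is one component of size 2.
Starting from A we can reach A, H. That is one component of size 2.
Starting from B we can reach B, C, G. That is one component of size 3.
The largest has 3 vertices.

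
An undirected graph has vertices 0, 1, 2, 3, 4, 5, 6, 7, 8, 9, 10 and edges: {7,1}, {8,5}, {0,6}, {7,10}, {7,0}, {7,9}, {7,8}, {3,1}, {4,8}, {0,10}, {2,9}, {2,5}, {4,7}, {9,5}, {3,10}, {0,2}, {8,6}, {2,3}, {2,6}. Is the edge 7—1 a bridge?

After removing 7—1, the path 7-10-3-1 still connects them, so the edge is not a bridge.

No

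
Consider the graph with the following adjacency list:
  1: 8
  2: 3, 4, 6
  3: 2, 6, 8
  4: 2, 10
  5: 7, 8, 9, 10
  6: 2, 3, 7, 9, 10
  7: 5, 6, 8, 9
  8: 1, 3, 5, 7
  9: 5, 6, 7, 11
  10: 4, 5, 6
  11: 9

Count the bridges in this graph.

2

The edges on the cycle 7-8-5-7 are not bridges since each lies on that cycle.
But removing 8-1 disconnects 8 from 1; removing 9-11 disconnects 9 from 11 — these are bridges.
That makes 2 bridges.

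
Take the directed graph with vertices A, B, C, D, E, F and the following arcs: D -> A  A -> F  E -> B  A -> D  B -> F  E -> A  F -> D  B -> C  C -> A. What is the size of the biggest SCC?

3

{A, D, F} are all mutually reachable — one SCC of size 3.
{B} is an SCC by itself.
{E} is an SCC by itself.
{C} is an SCC by itself.
The largest has 3 vertices.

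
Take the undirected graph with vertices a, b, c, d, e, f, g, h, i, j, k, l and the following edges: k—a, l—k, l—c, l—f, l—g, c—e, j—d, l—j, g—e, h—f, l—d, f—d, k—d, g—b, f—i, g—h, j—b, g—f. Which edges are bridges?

The edges on the cycle l-k-d-l are not bridges since each lies on that cycle.
But removing i—f disconnects i from f; removing a—k disconnects a from k — these are bridges.

a-k, f-i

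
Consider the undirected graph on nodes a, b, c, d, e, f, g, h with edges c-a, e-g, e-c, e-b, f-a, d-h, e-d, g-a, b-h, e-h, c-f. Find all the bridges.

none

The edges on the cycle c-f-a-c are not bridges since each lies on that cycle.
Every edge lies on some cycle, so there are no bridges.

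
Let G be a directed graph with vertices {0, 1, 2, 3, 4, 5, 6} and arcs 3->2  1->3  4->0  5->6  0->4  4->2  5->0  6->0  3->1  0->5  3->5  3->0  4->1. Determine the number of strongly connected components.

{0, 1, 3, 4, 5, 6} are all mutually reachable — one SCC of size 6.
{2} is an SCC by itself.
That gives 2 strongly connected components.

2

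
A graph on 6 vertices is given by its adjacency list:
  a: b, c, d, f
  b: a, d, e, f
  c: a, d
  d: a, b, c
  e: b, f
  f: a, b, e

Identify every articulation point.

none

Removing a, for instance, still leaves 1 component. No single vertex removal increases the component count — the graph has no articulation points.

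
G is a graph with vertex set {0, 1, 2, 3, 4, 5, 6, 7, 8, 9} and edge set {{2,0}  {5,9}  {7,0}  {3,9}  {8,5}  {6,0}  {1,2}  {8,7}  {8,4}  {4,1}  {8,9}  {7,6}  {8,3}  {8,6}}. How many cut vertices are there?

Removing 8 increases the component count from 1 to 2, so 8 is a cut vertex.
By contrast removing 4 leaves 1 component; it is not a cut vertex. No other vertex is a cut vertex either.

1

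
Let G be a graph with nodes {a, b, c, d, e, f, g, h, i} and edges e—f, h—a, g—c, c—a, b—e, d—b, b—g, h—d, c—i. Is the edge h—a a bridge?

After removing h—a, the path h-d-b-g-c-a still connects them, so the edge is not a bridge.

No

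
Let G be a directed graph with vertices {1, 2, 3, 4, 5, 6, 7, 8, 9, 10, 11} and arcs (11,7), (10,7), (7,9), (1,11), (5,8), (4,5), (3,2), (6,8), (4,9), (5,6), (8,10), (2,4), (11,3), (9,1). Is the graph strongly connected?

Yes

From 11 we can reach every vertex (1, 2, 3, 4, 5, 6, 7, 8, 9, 10, 11), and every vertex can reach 11 (1, 2, 3, 4, 5, 6, 7, 8, 9, 10, 11). So the whole graph is one strongly connected component.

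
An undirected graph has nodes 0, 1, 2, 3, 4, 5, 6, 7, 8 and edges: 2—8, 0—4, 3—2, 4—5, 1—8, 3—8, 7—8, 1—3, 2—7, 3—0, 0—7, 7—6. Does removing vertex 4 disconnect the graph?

Deleting 4 raises the number of components from 1 to 2, so 4 is a cut vertex.

Yes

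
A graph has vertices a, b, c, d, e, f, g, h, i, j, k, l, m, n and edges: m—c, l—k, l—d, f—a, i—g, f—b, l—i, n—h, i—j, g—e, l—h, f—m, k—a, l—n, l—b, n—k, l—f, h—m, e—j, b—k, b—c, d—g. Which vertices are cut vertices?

l

Removing l increases the component count from 1 to 2, so l is a cut vertex.
By contrast removing b leaves 1 component; it is not a cut vertex. No other vertex is a cut vertex either.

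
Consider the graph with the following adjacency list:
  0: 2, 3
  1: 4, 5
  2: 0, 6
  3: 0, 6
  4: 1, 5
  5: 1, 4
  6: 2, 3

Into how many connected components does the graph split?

Starting from 1 we can reach 1, 4, 5. That is one component of size 3.
Starting from 0 we can reach 0, 2, 3, 6. That is one component of size 4.
Total: 2 components.

2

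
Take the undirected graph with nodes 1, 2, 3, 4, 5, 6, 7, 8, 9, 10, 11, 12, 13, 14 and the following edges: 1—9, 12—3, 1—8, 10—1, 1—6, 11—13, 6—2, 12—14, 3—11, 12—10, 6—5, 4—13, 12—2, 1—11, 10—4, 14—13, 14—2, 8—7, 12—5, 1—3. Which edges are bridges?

The edges on the cycle 12-10-1-3-11-13-14-12 are not bridges since each lies on that cycle.
But removing 1—8 disconnects 1 from 8; removing 9—1 disconnects 9 from 1; removing 7—8 disconnects 7 from 8 — these are bridges.

1-8, 1-9, 7-8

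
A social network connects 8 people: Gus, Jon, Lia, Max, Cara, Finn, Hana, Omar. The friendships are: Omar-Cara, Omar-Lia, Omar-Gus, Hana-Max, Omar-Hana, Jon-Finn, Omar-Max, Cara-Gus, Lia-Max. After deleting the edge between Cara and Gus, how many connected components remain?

2

Cara and Gus are still connected via Cara-Omar-Gus, so the component count stays at 2.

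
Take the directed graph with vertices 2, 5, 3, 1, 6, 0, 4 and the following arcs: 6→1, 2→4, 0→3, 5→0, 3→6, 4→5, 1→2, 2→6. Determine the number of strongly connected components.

1

{0, 1, 2, 3, 4, 5, 6} are all mutually reachable — one SCC of size 7.
That gives 1 strongly connected component.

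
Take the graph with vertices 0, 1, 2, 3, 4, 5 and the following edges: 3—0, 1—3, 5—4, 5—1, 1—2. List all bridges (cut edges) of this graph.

removing 3—1 disconnects 3 from 1; removing 5—1 disconnects 5 from 1; removing 5—4 disconnects 5 from 4; removing 0—3 disconnects 0 from 3 — these are bridges.
In total 5 edges are bridges.

0-3, 1-2, 1-3, 1-5, 4-5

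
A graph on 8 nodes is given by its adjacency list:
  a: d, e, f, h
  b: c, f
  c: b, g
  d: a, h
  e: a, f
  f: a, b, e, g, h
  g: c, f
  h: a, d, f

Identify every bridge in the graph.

none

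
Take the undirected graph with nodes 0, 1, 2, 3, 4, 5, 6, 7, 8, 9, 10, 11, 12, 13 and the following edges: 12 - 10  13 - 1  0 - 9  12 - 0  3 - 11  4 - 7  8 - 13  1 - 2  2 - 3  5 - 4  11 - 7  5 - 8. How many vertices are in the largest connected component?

9

6 is isolated — a component by itself.
Starting from 0 we can reach 0, 9, 10, 12. That is one component of size 4.
Starting from 1 we can reach 1, 2, 3, 4, 5, 7, 8, 11, 13. That is one component of size 9.
The largest has 9 vertices.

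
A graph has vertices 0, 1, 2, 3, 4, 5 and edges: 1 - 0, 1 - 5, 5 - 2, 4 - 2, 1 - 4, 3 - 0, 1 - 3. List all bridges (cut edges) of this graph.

none

The edges on the cycle 1-3-0-1 are not bridges since each lies on that cycle.
Every edge lies on some cycle, so there are no bridges.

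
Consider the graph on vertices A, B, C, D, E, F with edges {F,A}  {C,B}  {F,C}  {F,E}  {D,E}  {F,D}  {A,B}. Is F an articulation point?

Yes

Deleting F raises the number of components from 1 to 2, so F is a cut vertex.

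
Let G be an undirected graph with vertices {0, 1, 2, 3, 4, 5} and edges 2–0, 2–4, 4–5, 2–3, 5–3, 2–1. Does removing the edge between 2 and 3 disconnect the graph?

No

After removing 2–3, the path 2-4-5-3 still connects them, so the edge is not a bridge.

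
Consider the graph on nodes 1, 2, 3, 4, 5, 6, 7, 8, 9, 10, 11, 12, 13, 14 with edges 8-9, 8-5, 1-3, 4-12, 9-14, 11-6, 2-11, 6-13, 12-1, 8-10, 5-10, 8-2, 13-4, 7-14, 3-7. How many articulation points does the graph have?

Removing 8 increases the component count from 1 to 2, so 8 is a cut vertex.
By contrast removing 9 leaves 1 component; it is not a cut vertex. No other vertex is a cut vertex either.

1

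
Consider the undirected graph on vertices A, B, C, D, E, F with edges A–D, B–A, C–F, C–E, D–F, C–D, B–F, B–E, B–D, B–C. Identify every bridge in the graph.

none

The edges on the cycle B-C-D-A-B are not bridges since each lies on that cycle.
Every edge lies on some cycle, so there are no bridges.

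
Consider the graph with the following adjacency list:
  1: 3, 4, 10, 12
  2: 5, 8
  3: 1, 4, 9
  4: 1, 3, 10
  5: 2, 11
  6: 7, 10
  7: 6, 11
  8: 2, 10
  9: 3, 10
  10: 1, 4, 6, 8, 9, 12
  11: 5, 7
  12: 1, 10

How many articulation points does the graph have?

1

Removing 10 increases the component count from 1 to 2, so 10 is a cut vertex.
By contrast removing 5 leaves 1 component; it is not a cut vertex. No other vertex is a cut vertex either.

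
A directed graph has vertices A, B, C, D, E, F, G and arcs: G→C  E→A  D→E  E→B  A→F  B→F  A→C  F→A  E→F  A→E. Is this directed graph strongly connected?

No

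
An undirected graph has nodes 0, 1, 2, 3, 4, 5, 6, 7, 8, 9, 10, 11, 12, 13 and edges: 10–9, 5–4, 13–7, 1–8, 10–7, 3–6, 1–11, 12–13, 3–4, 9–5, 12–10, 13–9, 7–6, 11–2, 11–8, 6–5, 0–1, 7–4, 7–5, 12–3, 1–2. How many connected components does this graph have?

Starting from 0 we can reach 0, 1, 2, 8, 11. That is one component of size 5.
Starting from 3 we can reach 3, 4, 5, 6, 7, 9, 10, 12, 13. That is one component of size 9.
Total: 2 components.

2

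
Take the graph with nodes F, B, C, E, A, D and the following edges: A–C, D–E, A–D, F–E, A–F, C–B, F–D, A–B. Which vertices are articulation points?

A

Removing A increases the component count from 1 to 2, so A is a cut vertex.
By contrast removing E leaves 1 component; it is not a cut vertex. No other vertex is a cut vertex either.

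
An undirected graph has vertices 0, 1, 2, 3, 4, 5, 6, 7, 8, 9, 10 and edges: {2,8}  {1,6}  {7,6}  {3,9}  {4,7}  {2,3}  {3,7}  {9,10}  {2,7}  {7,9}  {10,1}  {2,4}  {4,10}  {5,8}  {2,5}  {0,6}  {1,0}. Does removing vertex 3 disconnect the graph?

Deleting 3 leaves 1 component (was 1) (its neighbors 2, 7, 9 remain connected to each other), so 3 is not a cut vertex.

No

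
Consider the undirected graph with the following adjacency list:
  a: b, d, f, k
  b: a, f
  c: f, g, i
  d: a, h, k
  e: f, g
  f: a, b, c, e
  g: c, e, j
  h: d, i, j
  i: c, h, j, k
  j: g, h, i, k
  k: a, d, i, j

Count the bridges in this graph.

0

The edges on the cycle i-j-k-d-a-f-c-i are not bridges since each lies on that cycle.
Every edge lies on some cycle, so there are no bridges.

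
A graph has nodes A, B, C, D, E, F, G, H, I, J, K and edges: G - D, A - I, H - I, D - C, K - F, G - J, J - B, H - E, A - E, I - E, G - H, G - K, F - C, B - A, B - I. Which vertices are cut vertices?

G

Removing G increases the component count from 1 to 2, so G is a cut vertex.
By contrast removing A leaves 1 component; it is not a cut vertex. No other vertex is a cut vertex either.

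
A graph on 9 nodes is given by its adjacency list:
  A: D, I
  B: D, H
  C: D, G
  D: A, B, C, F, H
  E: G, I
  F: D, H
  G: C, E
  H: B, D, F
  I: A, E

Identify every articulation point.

Removing D increases the component count from 1 to 2, so D is a cut vertex.
By contrast removing F leaves 1 component; it is not a cut vertex. No other vertex is a cut vertex either.

D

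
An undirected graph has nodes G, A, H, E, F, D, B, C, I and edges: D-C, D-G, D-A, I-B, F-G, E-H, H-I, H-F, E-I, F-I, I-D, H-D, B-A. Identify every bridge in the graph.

C-D

The edges on the cycle H-F-G-D-I-H are not bridges since each lies on that cycle.
But removing C-D disconnects C from D — this is a bridge.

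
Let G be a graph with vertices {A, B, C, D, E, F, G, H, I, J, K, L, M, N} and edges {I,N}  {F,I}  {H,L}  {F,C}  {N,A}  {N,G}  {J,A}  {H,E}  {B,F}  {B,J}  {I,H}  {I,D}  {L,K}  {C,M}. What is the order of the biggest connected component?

Starting from A we can reach A, B, C, D, E, F, G, H, I, J, K, L, M, N. That is one component of size 14.
The largest has 14 vertices.

14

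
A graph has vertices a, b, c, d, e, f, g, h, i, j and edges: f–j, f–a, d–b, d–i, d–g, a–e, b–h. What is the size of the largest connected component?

c is isolated — a component by itself.
Starting from a we can reach a, e, f, j. That is one component of size 4.
Starting from b we can reach b, d, g, h, i. That is one component of size 5.
The largest has 5 vertices.

5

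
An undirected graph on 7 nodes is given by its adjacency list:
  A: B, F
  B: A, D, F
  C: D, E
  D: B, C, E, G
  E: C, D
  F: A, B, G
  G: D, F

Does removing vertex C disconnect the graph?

Deleting C leaves 1 component (was 1) (its neighbors D, E remain connected to each other), so C is not a cut vertex.

No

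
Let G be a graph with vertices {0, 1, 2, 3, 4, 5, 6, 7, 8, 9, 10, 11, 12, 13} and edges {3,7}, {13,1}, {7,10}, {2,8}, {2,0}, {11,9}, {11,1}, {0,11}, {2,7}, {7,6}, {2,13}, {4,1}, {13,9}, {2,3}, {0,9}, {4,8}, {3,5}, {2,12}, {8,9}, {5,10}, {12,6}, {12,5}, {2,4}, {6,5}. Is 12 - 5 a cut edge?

After removing 12 - 5, the path 12-6-5 still connects them, so the edge is not a bridge.

No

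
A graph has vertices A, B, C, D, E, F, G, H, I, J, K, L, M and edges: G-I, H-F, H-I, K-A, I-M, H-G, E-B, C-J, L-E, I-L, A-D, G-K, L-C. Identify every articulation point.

Removing A increases the component count from 1 to 2, so A is a cut vertex.
Removing C increases the component count from 1 to 2, so C is a cut vertex.
Removing E increases the component count from 1 to 2, so E is a cut vertex.
Likewise G, H, I, K, L are cut vertices.
By contrast removing F leaves 1 component; it is not a cut vertex. No other vertex is a cut vertex either.

A, C, E, G, H, I, K, L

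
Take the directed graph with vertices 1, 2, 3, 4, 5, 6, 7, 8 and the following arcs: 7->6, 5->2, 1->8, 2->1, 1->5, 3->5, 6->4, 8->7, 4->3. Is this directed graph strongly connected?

From 2 we can reach every vertex (1, 2, 3, 4, 5, 6, 7, 8), and every vertex can reach 2 (1, 2, 3, 4, 5, 6, 7, 8). So the whole graph is one strongly connected component.

Yes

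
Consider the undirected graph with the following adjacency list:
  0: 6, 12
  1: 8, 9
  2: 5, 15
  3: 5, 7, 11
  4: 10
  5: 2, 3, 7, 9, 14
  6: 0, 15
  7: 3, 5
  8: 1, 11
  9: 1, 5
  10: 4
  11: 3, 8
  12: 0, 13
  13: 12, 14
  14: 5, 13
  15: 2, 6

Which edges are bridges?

10-4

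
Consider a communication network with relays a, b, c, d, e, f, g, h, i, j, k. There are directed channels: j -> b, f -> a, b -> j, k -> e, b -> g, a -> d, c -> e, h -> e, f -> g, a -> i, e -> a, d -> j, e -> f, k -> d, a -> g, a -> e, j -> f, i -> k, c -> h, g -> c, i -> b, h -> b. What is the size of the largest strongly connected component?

11

{a, b, c, d, e, f, g, h, i, j, k} are all mutually reachable — one SCC of size 11.
The largest has 11 vertices.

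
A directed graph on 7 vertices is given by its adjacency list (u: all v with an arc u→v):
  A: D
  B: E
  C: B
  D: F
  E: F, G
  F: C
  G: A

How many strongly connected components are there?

1

{A, B, C, D, E, F, G} are all mutually reachable — one SCC of size 7.
That gives 1 strongly connected component.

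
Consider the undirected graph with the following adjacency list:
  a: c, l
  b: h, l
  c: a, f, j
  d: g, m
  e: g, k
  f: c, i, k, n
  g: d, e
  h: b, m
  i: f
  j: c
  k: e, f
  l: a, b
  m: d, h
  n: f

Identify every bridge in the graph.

c-j, f-i, f-n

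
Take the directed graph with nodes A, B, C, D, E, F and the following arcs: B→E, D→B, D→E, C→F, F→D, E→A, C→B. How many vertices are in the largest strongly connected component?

{F} is an SCC by itself.
{D} is an SCC by itself.
{A} is an SCC by itself.
{B} is an SCC by itself.
{C} is an SCC by itself.
(and 1 more singleton SCC)
The largest has 1 vertex.

1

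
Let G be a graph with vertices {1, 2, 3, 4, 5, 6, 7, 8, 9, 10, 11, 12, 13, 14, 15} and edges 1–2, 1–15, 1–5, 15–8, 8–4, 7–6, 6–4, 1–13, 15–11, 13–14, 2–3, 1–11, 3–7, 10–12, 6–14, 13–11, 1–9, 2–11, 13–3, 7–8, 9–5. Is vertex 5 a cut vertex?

Deleting 5 leaves 2 components (was 2), so 5 is not a cut vertex.

No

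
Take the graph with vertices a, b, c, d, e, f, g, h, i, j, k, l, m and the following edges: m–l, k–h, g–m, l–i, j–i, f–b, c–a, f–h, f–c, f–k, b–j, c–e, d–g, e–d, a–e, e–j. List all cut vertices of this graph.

f

Removing f increases the component count from 1 to 2, so f is a cut vertex.
By contrast removing c leaves 1 component; it is not a cut vertex. No other vertex is a cut vertex either.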